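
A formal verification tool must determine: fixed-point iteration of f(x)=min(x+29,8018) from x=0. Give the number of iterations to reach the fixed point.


Step 1: x=0, cap=8018, increment=29
Step 2: x grows by 29 each step until capped at 8018; fixed point is x=8018
Step 3: iterations = ceil(8018/29) = 277

277


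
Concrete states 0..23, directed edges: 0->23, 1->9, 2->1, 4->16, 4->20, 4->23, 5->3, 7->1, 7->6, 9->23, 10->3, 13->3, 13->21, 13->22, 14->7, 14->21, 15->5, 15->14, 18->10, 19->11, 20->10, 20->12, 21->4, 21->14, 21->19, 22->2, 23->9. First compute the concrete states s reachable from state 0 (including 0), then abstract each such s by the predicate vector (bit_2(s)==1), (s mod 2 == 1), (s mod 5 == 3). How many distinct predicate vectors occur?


BFS from 0:
Concrete reachable: {0, 9, 23}
Abstract via predicates (bit_2(s)==1), (s mod 2 == 1), (s mod 5 == 3):
  (0,0,0) <- {0}
  (0,1,0) <- {9}
  (1,1,1) <- {23}
Distinct abstract states = 3

3


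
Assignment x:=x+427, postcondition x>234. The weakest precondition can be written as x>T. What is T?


Formula: wp(x:=E, P) = P[E/x] (substitute E for x in postcondition)
Step 1: Postcondition: x>234
Step 2: Substitute x+427 for x: x+427>234
Step 3: Solve for x: x > 234-427 = -193

-193


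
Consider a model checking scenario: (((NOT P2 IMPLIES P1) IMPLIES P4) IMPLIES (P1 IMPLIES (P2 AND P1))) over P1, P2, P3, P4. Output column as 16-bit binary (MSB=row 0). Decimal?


Formula: (((NOT P2 IMPLIES P1) IMPLIES P4) IMPLIES (P1 IMPLIES (P2 AND P1))) over P1, P2, P3, P4 (16 rows)
Evaluate each row (bits = P1,P2,P3,P4, MSB first):
  row 0 [0000]: (((NOT 0 IMPLIES 0) IMPLIES 0) IMPLIES (0 IMPLIES (0 AND 0))) -> 1
  row 1 [0001]: (((NOT 0 IMPLIES 0) IMPLIES 1) IMPLIES (0 IMPLIES (0 AND 0))) -> 1
  row 2 [0010]: (((NOT 0 IMPLIES 0) IMPLIES 0) IMPLIES (0 IMPLIES (0 AND 0))) -> 1
  row 3 [0011]: (((NOT 0 IMPLIES 0) IMPLIES 1) IMPLIES (0 IMPLIES (0 AND 0))) -> 1
  row 4 [0100]: (((NOT 1 IMPLIES 0) IMPLIES 0) IMPLIES (0 IMPLIES (1 AND 0))) -> 1
  row 5 [0101]: (((NOT 1 IMPLIES 0) IMPLIES 1) IMPLIES (0 IMPLIES (1 AND 0))) -> 1
  row 6 [0110]: (((NOT 1 IMPLIES 0) IMPLIES 0) IMPLIES (0 IMPLIES (1 AND 0))) -> 1
  row 7 [0111]: (((NOT 1 IMPLIES 0) IMPLIES 1) IMPLIES (0 IMPLIES (1 AND 0))) -> 1
  row 8 [1000]: (((NOT 0 IMPLIES 1) IMPLIES 0) IMPLIES (1 IMPLIES (0 AND 1))) -> 1
  row 9 [1001]: (((NOT 0 IMPLIES 1) IMPLIES 1) IMPLIES (1 IMPLIES (0 AND 1))) -> 0
  row 10 [1010]: (((NOT 0 IMPLIES 1) IMPLIES 0) IMPLIES (1 IMPLIES (0 AND 1))) -> 1
  row 11 [1011]: (((NOT 0 IMPLIES 1) IMPLIES 1) IMPLIES (1 IMPLIES (0 AND 1))) -> 0
  row 12 [1100]: (((NOT 1 IMPLIES 1) IMPLIES 0) IMPLIES (1 IMPLIES (1 AND 1))) -> 1
  row 13 [1101]: (((NOT 1 IMPLIES 1) IMPLIES 1) IMPLIES (1 IMPLIES (1 AND 1))) -> 1
  row 14 [1110]: (((NOT 1 IMPLIES 1) IMPLIES 0) IMPLIES (1 IMPLIES (1 AND 1))) -> 1
  row 15 [1111]: (((NOT 1 IMPLIES 1) IMPLIES 1) IMPLIES (1 IMPLIES (1 AND 1))) -> 1
Full result column, 4 rows per line (P1,P2 fixed per line; P3,P4 runs 00..11 left to right):
  rows 0-3 [P1,P2=00]: 1111  = hex F
  rows 4-7 [P1,P2=01]: 1111  = hex F
  rows 8-11 [P1,P2=10]: 1010  = hex A
  rows 12-15 [P1,P2=11]: 1111  = hex F
Output column (row 0 .. row 15) = 1111111110101111
Output column grouped in 4s = 1111 1111 1010 1111 = 0xFFAF
Convert to decimal digit by digit (value = value*16 + digit):
  F -> 15
  15*16 + 15 (F) = 255
  255*16 + 10 (A) = 4090
  4090*16 + 15 (F) = 65455
Decimal = 65455

65455


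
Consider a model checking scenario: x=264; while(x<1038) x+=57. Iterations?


Step 1: x goes from 264 toward 1038 by 57; the body runs while x<1038, so iterations = ceil((bound-start)/step)
Step 2: Distance=774
Step 3: ceil(774/57)=14

14


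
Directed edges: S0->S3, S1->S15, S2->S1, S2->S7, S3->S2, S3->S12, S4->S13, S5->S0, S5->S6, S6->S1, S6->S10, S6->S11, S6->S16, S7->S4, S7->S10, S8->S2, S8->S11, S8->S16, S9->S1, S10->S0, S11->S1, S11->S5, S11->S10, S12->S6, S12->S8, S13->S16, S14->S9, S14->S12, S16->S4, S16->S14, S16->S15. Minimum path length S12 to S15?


BFS layer-by-layer from S12:
  dist 0: {S12}
  dist 1: {S6, S8}
  dist 2: {S1, S2, S10, S11, S16}
  dist 3: {S0, S4, S5, S7, S14, S15}
  -> S15 reached at distance 3
Shortest path length = 3

3


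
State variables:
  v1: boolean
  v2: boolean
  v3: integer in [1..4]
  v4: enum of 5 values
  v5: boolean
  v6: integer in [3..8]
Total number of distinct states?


State space = product of domain sizes of all variables.
Domain sizes:
  v1 (boolean): 2
  v2 (boolean): 2
  v3 (integer in [1..4]): 4
  v4 (enum of 5 values): 5
  v5 (boolean): 2
  v6 (integer in [3..8]): 6
Product = 2 * 2 * 4 * 5 * 2 * 6 = 960

960


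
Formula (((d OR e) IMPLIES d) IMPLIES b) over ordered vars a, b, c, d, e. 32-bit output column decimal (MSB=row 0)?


Formula: (((d OR e) IMPLIES d) IMPLIES b) over a, b, c, d, e (32 rows)
Evaluate each row (bits = a,b,c,d,e, MSB first):
  row 0 [00000]: (((0 OR 0) IMPLIES 0) IMPLIES 0) -> 0
  row 1 [00001]: (((0 OR 1) IMPLIES 0) IMPLIES 0) -> 1
  row 2 [00010]: (((1 OR 0) IMPLIES 1) IMPLIES 0) -> 0
  row 3 [00011]: (((1 OR 1) IMPLIES 1) IMPLIES 0) -> 0
  row 4 [00100]: (((0 OR 0) IMPLIES 0) IMPLIES 0) -> 0
  row 5 [00101]: (((0 OR 1) IMPLIES 0) IMPLIES 0) -> 1
  row 6 [00110]: (((1 OR 0) IMPLIES 1) IMPLIES 0) -> 0
  row 7 [00111]: (((1 OR 1) IMPLIES 1) IMPLIES 0) -> 0
  row 8 [01000]: (((0 OR 0) IMPLIES 0) IMPLIES 1) -> 1
  row 9 [01001]: (((0 OR 1) IMPLIES 0) IMPLIES 1) -> 1
  row 10 [01010]: (((1 OR 0) IMPLIES 1) IMPLIES 1) -> 1
  row 11 [01011]: (((1 OR 1) IMPLIES 1) IMPLIES 1) -> 1
  row 12 [01100]: (((0 OR 0) IMPLIES 0) IMPLIES 1) -> 1
  row 13 [01101]: (((0 OR 1) IMPLIES 0) IMPLIES 1) -> 1
  row 14 [01110]: (((1 OR 0) IMPLIES 1) IMPLIES 1) -> 1
  row 15 [01111]: (((1 OR 1) IMPLIES 1) IMPLIES 1) -> 1
  row 16 [10000]: (((0 OR 0) IMPLIES 0) IMPLIES 0) -> 0
  row 17 [10001]: (((0 OR 1) IMPLIES 0) IMPLIES 0) -> 1
  row 18 [10010]: (((1 OR 0) IMPLIES 1) IMPLIES 0) -> 0
  row 19 [10011]: (((1 OR 1) IMPLIES 1) IMPLIES 0) -> 0
  row 20 [10100]: (((0 OR 0) IMPLIES 0) IMPLIES 0) -> 0
  row 21 [10101]: (((0 OR 1) IMPLIES 0) IMPLIES 0) -> 1
  row 22 [10110]: (((1 OR 0) IMPLIES 1) IMPLIES 0) -> 0
  row 23 [10111]: (((1 OR 1) IMPLIES 1) IMPLIES 0) -> 0
  row 24 [11000]: (((0 OR 0) IMPLIES 0) IMPLIES 1) -> 1
  row 25 [11001]: (((0 OR 1) IMPLIES 0) IMPLIES 1) -> 1
  row 26 [11010]: (((1 OR 0) IMPLIES 1) IMPLIES 1) -> 1
  row 27 [11011]: (((1 OR 1) IMPLIES 1) IMPLIES 1) -> 1
  row 28 [11100]: (((0 OR 0) IMPLIES 0) IMPLIES 1) -> 1
  row 29 [11101]: (((0 OR 1) IMPLIES 0) IMPLIES 1) -> 1
  row 30 [11110]: (((1 OR 0) IMPLIES 1) IMPLIES 1) -> 1
  row 31 [11111]: (((1 OR 1) IMPLIES 1) IMPLIES 1) -> 1
Full result column, 4 rows per line (a,b,c fixed per line; d,e runs 00..11 left to right):
  rows 0-3 [a,b,c=000]: 0100  = hex 4
  rows 4-7 [a,b,c=001]: 0100  = hex 4
  rows 8-11 [a,b,c=010]: 1111  = hex F
  rows 12-15 [a,b,c=011]: 1111  = hex F
  rows 16-19 [a,b,c=100]: 0100  = hex 4
  rows 20-23 [a,b,c=101]: 0100  = hex 4
  rows 24-27 [a,b,c=110]: 1111  = hex F
  rows 28-31 [a,b,c=111]: 1111  = hex F
Output column (row 0 .. row 31) = 01000100111111110100010011111111
Output column grouped in 4s = 0100 0100 1111 1111 0100 0100 1111 1111 = 0x44FF44FF
Convert to decimal digit by digit (value = value*16 + digit):
  4 -> 4
  4*16 + 4 = 68
  68*16 + 15 (F) = 1103
  1103*16 + 15 (F) = 17663
  17663*16 + 4 = 282612
  282612*16 + 4 = 4521796
  4521796*16 + 15 (F) = 72348751
  72348751*16 + 15 (F) = 1157580031
Decimal = 1157580031

1157580031


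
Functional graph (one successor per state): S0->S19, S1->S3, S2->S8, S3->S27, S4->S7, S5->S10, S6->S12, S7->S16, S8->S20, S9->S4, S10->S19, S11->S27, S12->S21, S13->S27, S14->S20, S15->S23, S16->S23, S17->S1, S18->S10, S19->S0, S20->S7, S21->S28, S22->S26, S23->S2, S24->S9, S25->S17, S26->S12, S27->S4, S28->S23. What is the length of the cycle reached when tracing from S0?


Trace from S0 until a state repeats:
  S0 -> S19 -> S0
S0 first seen at step 0, revisited at step 2.
Cycle length = 2 - 0 = 2

2


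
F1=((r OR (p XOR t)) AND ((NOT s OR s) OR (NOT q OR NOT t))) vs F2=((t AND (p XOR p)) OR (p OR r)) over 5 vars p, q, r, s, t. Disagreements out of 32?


F1 = ((r OR (p XOR t)) AND ((NOT s OR s) OR (NOT q OR NOT t)))
F2 = ((t AND (p XOR p)) OR (p OR r))
Evaluate both on each of 32 rows (bits = p,q,r,s,t):
  row 0 [00000]: F1=0 F2=0 -> 0
  row 1 [00001]: F1=1 F2=0 (differ) -> 1
  row 2 [00010]: F1=0 F2=0 -> 0
  row 3 [00011]: F1=1 F2=0 (differ) -> 1
  row 4 [00100]: F1=1 F2=1 -> 0
  row 5 [00101]: F1=1 F2=1 -> 0
  row 6 [00110]: F1=1 F2=1 -> 0
  row 7 [00111]: F1=1 F2=1 -> 0
  row 8 [01000]: F1=0 F2=0 -> 0
  row 9 [01001]: F1=1 F2=0 (differ) -> 1
  row 10 [01010]: F1=0 F2=0 -> 0
  row 11 [01011]: F1=1 F2=0 (differ) -> 1
  row 12 [01100]: F1=1 F2=1 -> 0
  row 13 [01101]: F1=1 F2=1 -> 0
  row 14 [01110]: F1=1 F2=1 -> 0
  row 15 [01111]: F1=1 F2=1 -> 0
  row 16 [10000]: F1=1 F2=1 -> 0
  row 17 [10001]: F1=0 F2=1 (differ) -> 1
  row 18 [10010]: F1=1 F2=1 -> 0
  row 19 [10011]: F1=0 F2=1 (differ) -> 1
  row 20 [10100]: F1=1 F2=1 -> 0
  row 21 [10101]: F1=1 F2=1 -> 0
  row 22 [10110]: F1=1 F2=1 -> 0
  row 23 [10111]: F1=1 F2=1 -> 0
  row 24 [11000]: F1=1 F2=1 -> 0
  row 25 [11001]: F1=0 F2=1 (differ) -> 1
  row 26 [11010]: F1=1 F2=1 -> 0
  row 27 [11011]: F1=0 F2=1 (differ) -> 1
  row 28 [11100]: F1=1 F2=1 -> 0
  row 29 [11101]: F1=1 F2=1 -> 0
  row 30 [11110]: F1=1 F2=1 -> 0
  row 31 [11111]: F1=1 F2=1 -> 0
Full result column, 8 rows per line (p,q fixed per line; r,s,t runs 000..111 left to right):
  rows 0-7 [p,q=00]: 01010000  (ones: 2)
  rows 8-15 [p,q=01]: 01010000  (ones: 2)
  rows 16-23 [p,q=10]: 01010000  (ones: 2)
  rows 24-31 [p,q=11]: 01010000  (ones: 2)
Disagreements = 2+2+2+2 = 8

8


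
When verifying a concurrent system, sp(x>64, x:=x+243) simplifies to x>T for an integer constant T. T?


Formula: sp(P, x:=E) = exists old_x. (x = E[old_x/x]) AND P[old_x/x] (old_x is the value of x before the assignment; eliminate old_x by solving x = E[old_x/x] for old_x)
Step 1: Precondition P: x>64, i.e. old_x > 64
Step 2: Assignment gives x = old_x + 243, so old_x = x - 243
Step 3: Substitute into P: x - 243 > 64
Step 4: Simplify: x > 64+243 = 307

307


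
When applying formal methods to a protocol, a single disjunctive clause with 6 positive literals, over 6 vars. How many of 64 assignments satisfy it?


Step 1: Total=2^6=64
Step 2: Unsat when all 6 false: 2^0=1
Step 3: Sat=64-1=63

63


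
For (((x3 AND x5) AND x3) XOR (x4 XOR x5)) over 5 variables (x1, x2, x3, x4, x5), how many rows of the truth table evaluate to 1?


Formula: (((x3 AND x5) AND x3) XOR (x4 XOR x5)) over 5 vars (32 rows)
Evaluate each row (x1, x2, x3, x4, x5 as bits, MSB first):
  row 0 [00000]: (((0 AND 0) AND 0) XOR (0 XOR 0)) -> 0
  row 1 [00001]: (((0 AND 1) AND 0) XOR (0 XOR 1)) -> 1
  row 2 [00010]: (((0 AND 0) AND 0) XOR (1 XOR 0)) -> 1
  row 3 [00011]: (((0 AND 1) AND 0) XOR (1 XOR 1)) -> 0
  row 4 [00100]: (((1 AND 0) AND 1) XOR (0 XOR 0)) -> 0
  row 5 [00101]: (((1 AND 1) AND 1) XOR (0 XOR 1)) -> 0
  row 6 [00110]: (((1 AND 0) AND 1) XOR (1 XOR 0)) -> 1
  row 7 [00111]: (((1 AND 1) AND 1) XOR (1 XOR 1)) -> 1
  row 8 [01000]: (((0 AND 0) AND 0) XOR (0 XOR 0)) -> 0
  row 9 [01001]: (((0 AND 1) AND 0) XOR (0 XOR 1)) -> 1
  row 10 [01010]: (((0 AND 0) AND 0) XOR (1 XOR 0)) -> 1
  row 11 [01011]: (((0 AND 1) AND 0) XOR (1 XOR 1)) -> 0
  row 12 [01100]: (((1 AND 0) AND 1) XOR (0 XOR 0)) -> 0
  row 13 [01101]: (((1 AND 1) AND 1) XOR (0 XOR 1)) -> 0
  row 14 [01110]: (((1 AND 0) AND 1) XOR (1 XOR 0)) -> 1
  row 15 [01111]: (((1 AND 1) AND 1) XOR (1 XOR 1)) -> 1
  row 16 [10000]: (((0 AND 0) AND 0) XOR (0 XOR 0)) -> 0
  row 17 [10001]: (((0 AND 1) AND 0) XOR (0 XOR 1)) -> 1
  row 18 [10010]: (((0 AND 0) AND 0) XOR (1 XOR 0)) -> 1
  row 19 [10011]: (((0 AND 1) AND 0) XOR (1 XOR 1)) -> 0
  row 20 [10100]: (((1 AND 0) AND 1) XOR (0 XOR 0)) -> 0
  row 21 [10101]: (((1 AND 1) AND 1) XOR (0 XOR 1)) -> 0
  row 22 [10110]: (((1 AND 0) AND 1) XOR (1 XOR 0)) -> 1
  row 23 [10111]: (((1 AND 1) AND 1) XOR (1 XOR 1)) -> 1
  row 24 [11000]: (((0 AND 0) AND 0) XOR (0 XOR 0)) -> 0
  row 25 [11001]: (((0 AND 1) AND 0) XOR (0 XOR 1)) -> 1
  row 26 [11010]: (((0 AND 0) AND 0) XOR (1 XOR 0)) -> 1
  row 27 [11011]: (((0 AND 1) AND 0) XOR (1 XOR 1)) -> 0
  row 28 [11100]: (((1 AND 0) AND 1) XOR (0 XOR 0)) -> 0
  row 29 [11101]: (((1 AND 1) AND 1) XOR (0 XOR 1)) -> 0
  row 30 [11110]: (((1 AND 0) AND 1) XOR (1 XOR 0)) -> 1
  row 31 [11111]: (((1 AND 1) AND 1) XOR (1 XOR 1)) -> 1
Full result column, 8 rows per line (x1,x2 fixed per line; x3,x4,x5 runs 000..111 left to right):
  rows 0-7 [x1,x2=00]: 01100011  (ones: 4)
  rows 8-15 [x1,x2=01]: 01100011  (ones: 4)
  rows 16-23 [x1,x2=10]: 01100011  (ones: 4)
  rows 24-31 [x1,x2=11]: 01100011  (ones: 4)
Count of 1-rows = 4+4+4+4 = 16

16


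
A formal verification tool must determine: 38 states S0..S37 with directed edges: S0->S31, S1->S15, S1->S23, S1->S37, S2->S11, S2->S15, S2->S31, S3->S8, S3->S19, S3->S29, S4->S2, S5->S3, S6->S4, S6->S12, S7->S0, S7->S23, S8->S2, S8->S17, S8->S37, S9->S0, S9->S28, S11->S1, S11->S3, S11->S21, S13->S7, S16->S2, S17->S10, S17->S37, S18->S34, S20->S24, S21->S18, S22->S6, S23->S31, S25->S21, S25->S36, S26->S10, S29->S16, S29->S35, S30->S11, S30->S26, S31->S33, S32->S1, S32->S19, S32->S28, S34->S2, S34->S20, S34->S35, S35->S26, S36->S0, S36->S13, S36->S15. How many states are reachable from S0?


BFS from S0:
  layer 0: {S0}
  layer 1: {S31}
  layer 2: {S33}
Reachable set: {S0, S31, S33}
Count = 3

3


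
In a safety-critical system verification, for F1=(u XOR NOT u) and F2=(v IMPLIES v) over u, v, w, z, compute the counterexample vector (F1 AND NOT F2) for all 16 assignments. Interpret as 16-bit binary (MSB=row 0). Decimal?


F1 = (u XOR NOT u)
F2 = (v IMPLIES v)
Counterexample to F1=>F2 is where F1=1 and F2=0.
Evaluate each row (bits = u,v,w,z, MSB first):
  row 0 [0000]: F1=1 F2=1 -> F1&~F2 -> 0
  row 1 [0001]: F1=1 F2=1 -> F1&~F2 -> 0
  row 2 [0010]: F1=1 F2=1 -> F1&~F2 -> 0
  row 3 [0011]: F1=1 F2=1 -> F1&~F2 -> 0
  row 4 [0100]: F1=1 F2=1 -> F1&~F2 -> 0
  row 5 [0101]: F1=1 F2=1 -> F1&~F2 -> 0
  row 6 [0110]: F1=1 F2=1 -> F1&~F2 -> 0
  row 7 [0111]: F1=1 F2=1 -> F1&~F2 -> 0
  row 8 [1000]: F1=1 F2=1 -> F1&~F2 -> 0
  row 9 [1001]: F1=1 F2=1 -> F1&~F2 -> 0
  row 10 [1010]: F1=1 F2=1 -> F1&~F2 -> 0
  row 11 [1011]: F1=1 F2=1 -> F1&~F2 -> 0
  row 12 [1100]: F1=1 F2=1 -> F1&~F2 -> 0
  row 13 [1101]: F1=1 F2=1 -> F1&~F2 -> 0
  row 14 [1110]: F1=1 F2=1 -> F1&~F2 -> 0
  row 15 [1111]: F1=1 F2=1 -> F1&~F2 -> 0
Full result column, 4 rows per line (u,v fixed per line; w,z runs 00..11 left to right):
  rows 0-3 [u,v=00]: 0000  = hex 0
  rows 4-7 [u,v=01]: 0000  = hex 0
  rows 8-11 [u,v=10]: 0000  = hex 0
  rows 12-15 [u,v=11]: 0000  = hex 0
Counterexample vector (row 0 .. row 15) = 0000000000000000
Output column grouped in 4s = 0000 0000 0000 0000 = 0x0000
Convert to decimal digit by digit (value = value*16 + digit):
  0 -> 0
  0*16 + 0 = 0
  0*16 + 0 = 0
  0*16 + 0 = 0
Decimal = 0

0


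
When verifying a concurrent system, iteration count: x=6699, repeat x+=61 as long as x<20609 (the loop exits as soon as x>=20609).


Step 1: x goes from 6699 toward 20609 by 61; the body runs while x<20609, so iterations = ceil((bound-start)/step)
Step 2: Distance=13910
Step 3: ceil(13910/61)=229

229


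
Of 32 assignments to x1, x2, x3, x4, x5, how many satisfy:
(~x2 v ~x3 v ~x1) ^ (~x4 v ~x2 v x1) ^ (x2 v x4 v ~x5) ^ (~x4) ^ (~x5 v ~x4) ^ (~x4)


CNF with 6 clauses over 5 vars (32 assignments).
An assignment satisfies CNF iff every clause has >=1 true literal.
Check each row (bits = x1,x2,x3,x4,x5; clause T/F shown):
  row 0 [00000]: clauses=TTTTTT -> 1
  row 1 [00001]: clauses=TTFTTT -> 0
  row 2 [00010]: clauses=TTTFTF -> 0
  row 3 [00011]: clauses=TTTFFF -> 0
  row 4 [00100]: clauses=TTTTTT -> 1
  row 5 [00101]: clauses=TTFTTT -> 0
  row 6 [00110]: clauses=TTTFTF -> 0
  row 7 [00111]: clauses=TTTFFF -> 0
  row 8 [01000]: clauses=TTTTTT -> 1
  row 9 [01001]: clauses=TTTTTT -> 1
  row 10 [01010]: clauses=TFTFTF -> 0
  row 11 [01011]: clauses=TFTFFF -> 0
  row 12 [01100]: clauses=TTTTTT -> 1
  row 13 [01101]: clauses=TTTTTT -> 1
  row 14 [01110]: clauses=TFTFTF -> 0
  row 15 [01111]: clauses=TFTFFF -> 0
  row 16 [10000]: clauses=TTTTTT -> 1
  row 17 [10001]: clauses=TTFTTT -> 0
  row 18 [10010]: clauses=TTTFTF -> 0
  row 19 [10011]: clauses=TTTFFF -> 0
  row 20 [10100]: clauses=TTTTTT -> 1
  row 21 [10101]: clauses=TTFTTT -> 0
  row 22 [10110]: clauses=TTTFTF -> 0
  row 23 [10111]: clauses=TTTFFF -> 0
  row 24 [11000]: clauses=TTTTTT -> 1
  row 25 [11001]: clauses=TTTTTT -> 1
  row 26 [11010]: clauses=TTTFTF -> 0
  row 27 [11011]: clauses=TTTFFF -> 0
  row 28 [11100]: clauses=FTTTTT -> 0
  row 29 [11101]: clauses=FTTTTT -> 0
  row 30 [11110]: clauses=FTTFTF -> 0
  row 31 [11111]: clauses=FTTFFF -> 0
Full result column, 8 rows per line (x1,x2 fixed per line; x3,x4,x5 runs 000..111 left to right):
  rows 0-7 [x1,x2=00]: 10001000  (ones: 2)
  rows 8-15 [x1,x2=01]: 11001100  (ones: 4)
  rows 16-23 [x1,x2=10]: 10001000  (ones: 2)
  rows 24-31 [x1,x2=11]: 11000000  (ones: 2)
Satisfying assignments = 2+4+2+2 = 10

10


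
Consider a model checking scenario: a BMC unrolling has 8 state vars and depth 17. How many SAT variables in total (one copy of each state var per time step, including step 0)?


BMC unrolls to depth k, creating one copy of each state var for steps 0..k.
Step count = 17 + 1 = 18 (steps 0 through 17)
Vars per step = 8
Total = 8 * 18 = 144

144


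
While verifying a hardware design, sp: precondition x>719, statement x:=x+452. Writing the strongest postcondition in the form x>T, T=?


Formula: sp(P, x:=E) = exists old_x. (x = E[old_x/x]) AND P[old_x/x] (old_x is the value of x before the assignment; eliminate old_x by solving x = E[old_x/x] for old_x)
Step 1: Precondition P: x>719, i.e. old_x > 719
Step 2: Assignment gives x = old_x + 452, so old_x = x - 452
Step 3: Substitute into P: x - 452 > 719
Step 4: Simplify: x > 719+452 = 1171

1171


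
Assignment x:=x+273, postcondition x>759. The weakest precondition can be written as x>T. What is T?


Formula: wp(x:=E, P) = P[E/x] (substitute E for x in postcondition)
Step 1: Postcondition: x>759
Step 2: Substitute x+273 for x: x+273>759
Step 3: Solve for x: x > 759-273 = 486

486


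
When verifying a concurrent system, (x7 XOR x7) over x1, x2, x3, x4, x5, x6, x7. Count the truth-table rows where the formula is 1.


Formula: (x7 XOR x7) over 7 vars (128 rows)
Evaluate each row (x1, x2, x3, x4, x5, x6, x7 as bits, MSB first):
  row 0 [0000000]: (0 XOR 0) -> 0
  row 1 [0000001]: (1 XOR 1) -> 0
  row 2 [0000010]: (0 XOR 0) -> 0
  row 3 [0000011]: (1 XOR 1) -> 0
  row 4 [0000100]: (0 XOR 0) -> 0
  (every remaining row is evaluated the same way; all 128 results are listed next)
Full result column, 8 rows per line (x1,x2,x3,x4 fixed per line; x5,x6,x7 runs 000..111 left to right):
  rows 0-7 [x1,x2,x3,x4=0000]: 00000000  (ones: 0)
  rows 8-15 [x1,x2,x3,x4=0001]: 00000000  (ones: 0)
  rows 16-23 [x1,x2,x3,x4=0010]: 00000000  (ones: 0)
  rows 24-31 [x1,x2,x3,x4=0011]: 00000000  (ones: 0)
  rows 32-39 [x1,x2,x3,x4=0100]: 00000000  (ones: 0)
  rows 40-47 [x1,x2,x3,x4=0101]: 00000000  (ones: 0)
  rows 48-55 [x1,x2,x3,x4=0110]: 00000000  (ones: 0)
  rows 56-63 [x1,x2,x3,x4=0111]: 00000000  (ones: 0)
  rows 64-71 [x1,x2,x3,x4=1000]: 00000000  (ones: 0)
  rows 72-79 [x1,x2,x3,x4=1001]: 00000000  (ones: 0)
  rows 80-87 [x1,x2,x3,x4=1010]: 00000000  (ones: 0)
  rows 88-95 [x1,x2,x3,x4=1011]: 00000000  (ones: 0)
  rows 96-103 [x1,x2,x3,x4=1100]: 00000000  (ones: 0)
  rows 104-111 [x1,x2,x3,x4=1101]: 00000000  (ones: 0)
  rows 112-119 [x1,x2,x3,x4=1110]: 00000000  (ones: 0)
  rows 120-127 [x1,x2,x3,x4=1111]: 00000000  (ones: 0)
Count of 1-rows = 0+0+0+0+0+0+0+0+0+0+0+0+0+0+0+0 = 0

0


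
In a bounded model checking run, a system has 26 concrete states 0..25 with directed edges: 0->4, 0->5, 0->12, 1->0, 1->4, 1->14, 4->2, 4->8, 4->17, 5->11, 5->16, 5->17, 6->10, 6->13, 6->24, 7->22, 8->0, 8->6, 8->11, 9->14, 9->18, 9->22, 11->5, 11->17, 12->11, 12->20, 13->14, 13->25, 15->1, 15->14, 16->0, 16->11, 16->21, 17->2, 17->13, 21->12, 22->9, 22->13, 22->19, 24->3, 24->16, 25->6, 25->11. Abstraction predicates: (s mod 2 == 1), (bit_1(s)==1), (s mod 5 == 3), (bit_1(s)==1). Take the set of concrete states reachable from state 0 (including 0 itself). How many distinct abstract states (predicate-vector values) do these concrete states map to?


BFS from 0:
Concrete reachable: {0, 2, 3, 4, 5, 6, 8, 10, 11, 12, 13, 14, 16, 17, 20, 21, 24, 25}
Abstract via predicates (s mod 2 == 1), (bit_1(s)==1), (s mod 5 == 3), (bit_1(s)==1):
  (0,0,0,0) <- {0, 4, 12, 16, 20, 24}
  (0,0,1,0) <- {8}
  (0,1,0,1) <- {2, 6, 10, 14}
  (1,0,0,0) <- {5, 17, 21, 25}
  (1,0,1,0) <- {13}
  (1,1,0,1) <- {11}
  (1,1,1,1) <- {3}
Distinct abstract states = 7

7


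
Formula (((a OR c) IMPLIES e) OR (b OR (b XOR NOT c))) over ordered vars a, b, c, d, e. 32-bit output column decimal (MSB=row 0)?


Formula: (((a OR c) IMPLIES e) OR (b OR (b XOR NOT c))) over a, b, c, d, e (32 rows)
Evaluate each row (bits = a,b,c,d,e, MSB first):
  row 0 [00000]: (((0 OR 0) IMPLIES 0) OR (0 OR (0 XOR NOT 0))) -> 1
  row 1 [00001]: (((0 OR 0) IMPLIES 1) OR (0 OR (0 XOR NOT 0))) -> 1
  row 2 [00010]: (((0 OR 0) IMPLIES 0) OR (0 OR (0 XOR NOT 0))) -> 1
  row 3 [00011]: (((0 OR 0) IMPLIES 1) OR (0 OR (0 XOR NOT 0))) -> 1
  row 4 [00100]: (((0 OR 1) IMPLIES 0) OR (0 OR (0 XOR NOT 1))) -> 0
  row 5 [00101]: (((0 OR 1) IMPLIES 1) OR (0 OR (0 XOR NOT 1))) -> 1
  row 6 [00110]: (((0 OR 1) IMPLIES 0) OR (0 OR (0 XOR NOT 1))) -> 0
  row 7 [00111]: (((0 OR 1) IMPLIES 1) OR (0 OR (0 XOR NOT 1))) -> 1
  row 8 [01000]: (((0 OR 0) IMPLIES 0) OR (1 OR (1 XOR NOT 0))) -> 1
  row 9 [01001]: (((0 OR 0) IMPLIES 1) OR (1 OR (1 XOR NOT 0))) -> 1
  row 10 [01010]: (((0 OR 0) IMPLIES 0) OR (1 OR (1 XOR NOT 0))) -> 1
  row 11 [01011]: (((0 OR 0) IMPLIES 1) OR (1 OR (1 XOR NOT 0))) -> 1
  row 12 [01100]: (((0 OR 1) IMPLIES 0) OR (1 OR (1 XOR NOT 1))) -> 1
  row 13 [01101]: (((0 OR 1) IMPLIES 1) OR (1 OR (1 XOR NOT 1))) -> 1
  row 14 [01110]: (((0 OR 1) IMPLIES 0) OR (1 OR (1 XOR NOT 1))) -> 1
  row 15 [01111]: (((0 OR 1) IMPLIES 1) OR (1 OR (1 XOR NOT 1))) -> 1
  row 16 [10000]: (((1 OR 0) IMPLIES 0) OR (0 OR (0 XOR NOT 0))) -> 1
  row 17 [10001]: (((1 OR 0) IMPLIES 1) OR (0 OR (0 XOR NOT 0))) -> 1
  row 18 [10010]: (((1 OR 0) IMPLIES 0) OR (0 OR (0 XOR NOT 0))) -> 1
  row 19 [10011]: (((1 OR 0) IMPLIES 1) OR (0 OR (0 XOR NOT 0))) -> 1
  row 20 [10100]: (((1 OR 1) IMPLIES 0) OR (0 OR (0 XOR NOT 1))) -> 0
  row 21 [10101]: (((1 OR 1) IMPLIES 1) OR (0 OR (0 XOR NOT 1))) -> 1
  row 22 [10110]: (((1 OR 1) IMPLIES 0) OR (0 OR (0 XOR NOT 1))) -> 0
  row 23 [10111]: (((1 OR 1) IMPLIES 1) OR (0 OR (0 XOR NOT 1))) -> 1
  row 24 [11000]: (((1 OR 0) IMPLIES 0) OR (1 OR (1 XOR NOT 0))) -> 1
  row 25 [11001]: (((1 OR 0) IMPLIES 1) OR (1 OR (1 XOR NOT 0))) -> 1
  row 26 [11010]: (((1 OR 0) IMPLIES 0) OR (1 OR (1 XOR NOT 0))) -> 1
  row 27 [11011]: (((1 OR 0) IMPLIES 1) OR (1 OR (1 XOR NOT 0))) -> 1
  row 28 [11100]: (((1 OR 1) IMPLIES 0) OR (1 OR (1 XOR NOT 1))) -> 1
  row 29 [11101]: (((1 OR 1) IMPLIES 1) OR (1 OR (1 XOR NOT 1))) -> 1
  row 30 [11110]: (((1 OR 1) IMPLIES 0) OR (1 OR (1 XOR NOT 1))) -> 1
  row 31 [11111]: (((1 OR 1) IMPLIES 1) OR (1 OR (1 XOR NOT 1))) -> 1
Full result column, 4 rows per line (a,b,c fixed per line; d,e runs 00..11 left to right):
  rows 0-3 [a,b,c=000]: 1111  = hex F
  rows 4-7 [a,b,c=001]: 0101  = hex 5
  rows 8-11 [a,b,c=010]: 1111  = hex F
  rows 12-15 [a,b,c=011]: 1111  = hex F
  rows 16-19 [a,b,c=100]: 1111  = hex F
  rows 20-23 [a,b,c=101]: 0101  = hex 5
  rows 24-27 [a,b,c=110]: 1111  = hex F
  rows 28-31 [a,b,c=111]: 1111  = hex F
Output column (row 0 .. row 31) = 11110101111111111111010111111111
Output column grouped in 4s = 1111 0101 1111 1111 1111 0101 1111 1111 = 0xF5FFF5FF
Convert to decimal digit by digit (value = value*16 + digit):
  F -> 15
  15*16 + 5 = 245
  245*16 + 15 (F) = 3935
  3935*16 + 15 (F) = 62975
  62975*16 + 15 (F) = 1007615
  1007615*16 + 5 = 16121845
  16121845*16 + 15 (F) = 257949535
  257949535*16 + 15 (F) = 4127192575
Decimal = 4127192575

4127192575


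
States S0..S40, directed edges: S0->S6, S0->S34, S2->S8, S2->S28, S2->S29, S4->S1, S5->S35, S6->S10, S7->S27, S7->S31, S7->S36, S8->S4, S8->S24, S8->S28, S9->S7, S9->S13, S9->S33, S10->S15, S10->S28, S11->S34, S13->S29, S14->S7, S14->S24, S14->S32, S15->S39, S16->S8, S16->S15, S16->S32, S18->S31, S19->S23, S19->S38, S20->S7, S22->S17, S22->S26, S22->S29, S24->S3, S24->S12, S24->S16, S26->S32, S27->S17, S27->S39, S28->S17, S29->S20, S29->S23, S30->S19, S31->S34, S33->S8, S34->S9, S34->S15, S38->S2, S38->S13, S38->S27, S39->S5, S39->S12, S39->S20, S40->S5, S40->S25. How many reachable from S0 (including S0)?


BFS from S0:
  layer 0: {S0}
  layer 1: {S6, S34}
  layer 2: {S9, S10, S15}
  layer 3: {S7, S13, S28, S33, S39}
  layer 4: {S5, S8, S12, S17, S20, S27, S29, S31, S36}
  layer 5: {S4, S23, S24, S35}
  layer 6: {S1, S3, S16}
  layer 7: {S32}
Reachable set: {S0, S1, S3, S4, S5, S6, S7, S8, S9, S10, S12, S13, S15, S16, S17, S20, S23, S24, S27, S28, S29, S31, S32, S33, S34, S35, S36, S39}
Count = 28

28


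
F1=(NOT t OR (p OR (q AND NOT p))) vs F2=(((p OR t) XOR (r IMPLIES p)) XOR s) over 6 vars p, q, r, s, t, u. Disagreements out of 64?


F1 = (NOT t OR (p OR (q AND NOT p)))
F2 = (((p OR t) XOR (r IMPLIES p)) XOR s)
Evaluate both on each of 64 rows (bits = p,q,r,s,t,u):
  row 0 [000000]: F1=1 F2=1 -> 0
  row 1 [000001]: F1=1 F2=1 -> 0
  row 2 [000010]: F1=0 F2=0 -> 0
  row 3 [000011]: F1=0 F2=0 -> 0
  row 4 [000100]: F1=1 F2=0 (differ) -> 1
  (every remaining row is evaluated the same way; all 64 results are listed next)
Full result column, 8 rows per line (p,q,r fixed per line; s,t,u runs 000..111 left to right):
  rows 0-7 [p,q,r=000]: 00001111  (ones: 4)
  rows 8-15 [p,q,r=001]: 11110000  (ones: 4)
  rows 16-23 [p,q,r=010]: 00111100  (ones: 4)
  rows 24-31 [p,q,r=011]: 11000011  (ones: 4)
  rows 32-39 [p,q,r=100]: 11110000  (ones: 4)
  rows 40-47 [p,q,r=101]: 11110000  (ones: 4)
  rows 48-55 [p,q,r=110]: 11110000  (ones: 4)
  rows 56-63 [p,q,r=111]: 11110000  (ones: 4)
Disagreements = 4+4+4+4+4+4+4+4 = 32

32


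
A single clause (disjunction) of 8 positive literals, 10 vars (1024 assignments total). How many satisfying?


Step 1: Total=2^10=1024
Step 2: Unsat when all 8 false: 2^2=4
Step 3: Sat=1024-4=1020

1020


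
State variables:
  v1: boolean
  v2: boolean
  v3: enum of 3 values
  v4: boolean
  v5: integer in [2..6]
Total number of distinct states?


State space = product of domain sizes of all variables.
Domain sizes:
  v1 (boolean): 2
  v2 (boolean): 2
  v3 (enum of 3 values): 3
  v4 (boolean): 2
  v5 (integer in [2..6]): 5
Product = 2 * 2 * 3 * 2 * 5 = 120

120


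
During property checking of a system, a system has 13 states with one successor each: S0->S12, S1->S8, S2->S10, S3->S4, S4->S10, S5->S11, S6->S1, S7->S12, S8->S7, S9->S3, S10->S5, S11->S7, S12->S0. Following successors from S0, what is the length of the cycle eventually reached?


Trace from S0 until a state repeats:
  S0 -> S12 -> S0
S0 first seen at step 0, revisited at step 2.
Cycle length = 2 - 0 = 2

2


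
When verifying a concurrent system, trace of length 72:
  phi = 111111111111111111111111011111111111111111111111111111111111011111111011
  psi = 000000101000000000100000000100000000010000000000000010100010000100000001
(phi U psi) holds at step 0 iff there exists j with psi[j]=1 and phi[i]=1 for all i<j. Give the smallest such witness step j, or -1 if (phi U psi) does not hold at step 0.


(phi U psi) at 0: need smallest j with psi[j]=1 and phi[i]=1 for all i in [0,j).
Scan from step 0:
  step 0: phi=1, psi=0 -> continue
  step 1: phi=1, psi=0 -> continue
  step 2: phi=1, psi=0 -> continue
  step 3: phi=1, psi=0 -> continue
  step 6: psi=1 and phi held for [0,6) -> witness found
Witness step = 6

6


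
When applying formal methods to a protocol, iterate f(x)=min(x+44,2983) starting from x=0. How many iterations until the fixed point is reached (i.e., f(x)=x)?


Step 1: x=0, cap=2983, increment=44
Step 2: x grows by 44 each step until capped at 2983; fixed point is x=2983
Step 3: iterations = ceil(2983/44) = 68

68


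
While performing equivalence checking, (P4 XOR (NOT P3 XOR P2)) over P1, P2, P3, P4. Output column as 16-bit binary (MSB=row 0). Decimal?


Formula: (P4 XOR (NOT P3 XOR P2)) over P1, P2, P3, P4 (16 rows)
Evaluate each row (bits = P1,P2,P3,P4, MSB first):
  row 0 [0000]: (0 XOR (NOT 0 XOR 0)) -> 1
  row 1 [0001]: (1 XOR (NOT 0 XOR 0)) -> 0
  row 2 [0010]: (0 XOR (NOT 1 XOR 0)) -> 0
  row 3 [0011]: (1 XOR (NOT 1 XOR 0)) -> 1
  row 4 [0100]: (0 XOR (NOT 0 XOR 1)) -> 0
  row 5 [0101]: (1 XOR (NOT 0 XOR 1)) -> 1
  row 6 [0110]: (0 XOR (NOT 1 XOR 1)) -> 1
  row 7 [0111]: (1 XOR (NOT 1 XOR 1)) -> 0
  row 8 [1000]: (0 XOR (NOT 0 XOR 0)) -> 1
  row 9 [1001]: (1 XOR (NOT 0 XOR 0)) -> 0
  row 10 [1010]: (0 XOR (NOT 1 XOR 0)) -> 0
  row 11 [1011]: (1 XOR (NOT 1 XOR 0)) -> 1
  row 12 [1100]: (0 XOR (NOT 0 XOR 1)) -> 0
  row 13 [1101]: (1 XOR (NOT 0 XOR 1)) -> 1
  row 14 [1110]: (0 XOR (NOT 1 XOR 1)) -> 1
  row 15 [1111]: (1 XOR (NOT 1 XOR 1)) -> 0
Full result column, 4 rows per line (P1,P2 fixed per line; P3,P4 runs 00..11 left to right):
  rows 0-3 [P1,P2=00]: 1001  = hex 9
  rows 4-7 [P1,P2=01]: 0110  = hex 6
  rows 8-11 [P1,P2=10]: 1001  = hex 9
  rows 12-15 [P1,P2=11]: 0110  = hex 6
Output column (row 0 .. row 15) = 1001011010010110
Output column grouped in 4s = 1001 0110 1001 0110 = 0x9696
Convert to decimal digit by digit (value = value*16 + digit):
  9 -> 9
  9*16 + 6 = 150
  150*16 + 9 = 2409
  2409*16 + 6 = 38550
Decimal = 38550

38550


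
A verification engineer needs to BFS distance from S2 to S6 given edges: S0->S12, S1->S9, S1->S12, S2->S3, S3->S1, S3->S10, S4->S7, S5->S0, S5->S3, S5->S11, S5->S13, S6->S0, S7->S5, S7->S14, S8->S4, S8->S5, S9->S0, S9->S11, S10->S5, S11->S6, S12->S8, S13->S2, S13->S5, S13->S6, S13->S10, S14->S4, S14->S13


BFS layer-by-layer from S2:
  dist 0: {S2}
  dist 1: {S3}
  dist 2: {S1, S10}
  dist 3: {S5, S9, S12}
  dist 4: {S0, S8, S11, S13}
  dist 5: {S4, S6}
  -> S6 reached at distance 5
Shortest path length = 5

5


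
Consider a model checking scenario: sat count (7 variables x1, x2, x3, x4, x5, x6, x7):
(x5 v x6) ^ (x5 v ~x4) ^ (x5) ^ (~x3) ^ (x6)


CNF with 5 clauses over 7 vars (128 assignments).
An assignment satisfies CNF iff every clause has >=1 true literal.
Check each row (bits = x1,x2,x3,x4,x5,x6,x7; clause T/F shown):
  row 0 [0000000]: clauses=FTFTF -> 0
  row 1 [0000001]: clauses=FTFTF -> 0
  row 2 [0000010]: clauses=TTFTT -> 0
  row 3 [0000011]: clauses=TTFTT -> 0
  row 4 [0000100]: clauses=TTTTF -> 0
  (every remaining row is evaluated the same way; all 128 results are listed next)
Full result column, 8 rows per line (x1,x2,x3,x4 fixed per line; x5,x6,x7 runs 000..111 left to right):
  rows 0-7 [x1,x2,x3,x4=0000]: 00000011  (ones: 2)
  rows 8-15 [x1,x2,x3,x4=0001]: 00000011  (ones: 2)
  rows 16-23 [x1,x2,x3,x4=0010]: 00000000  (ones: 0)
  rows 24-31 [x1,x2,x3,x4=0011]: 00000000  (ones: 0)
  rows 32-39 [x1,x2,x3,x4=0100]: 00000011  (ones: 2)
  rows 40-47 [x1,x2,x3,x4=0101]: 00000011  (ones: 2)
  rows 48-55 [x1,x2,x3,x4=0110]: 00000000  (ones: 0)
  rows 56-63 [x1,x2,x3,x4=0111]: 00000000  (ones: 0)
  rows 64-71 [x1,x2,x3,x4=1000]: 00000011  (ones: 2)
  rows 72-79 [x1,x2,x3,x4=1001]: 00000011  (ones: 2)
  rows 80-87 [x1,x2,x3,x4=1010]: 00000000  (ones: 0)
  rows 88-95 [x1,x2,x3,x4=1011]: 00000000  (ones: 0)
  rows 96-103 [x1,x2,x3,x4=1100]: 00000011  (ones: 2)
  rows 104-111 [x1,x2,x3,x4=1101]: 00000011  (ones: 2)
  rows 112-119 [x1,x2,x3,x4=1110]: 00000000  (ones: 0)
  rows 120-127 [x1,x2,x3,x4=1111]: 00000000  (ones: 0)
Satisfying assignments = 2+2+0+0+2+2+0+0+2+2+0+0+2+2+0+0 = 16

16


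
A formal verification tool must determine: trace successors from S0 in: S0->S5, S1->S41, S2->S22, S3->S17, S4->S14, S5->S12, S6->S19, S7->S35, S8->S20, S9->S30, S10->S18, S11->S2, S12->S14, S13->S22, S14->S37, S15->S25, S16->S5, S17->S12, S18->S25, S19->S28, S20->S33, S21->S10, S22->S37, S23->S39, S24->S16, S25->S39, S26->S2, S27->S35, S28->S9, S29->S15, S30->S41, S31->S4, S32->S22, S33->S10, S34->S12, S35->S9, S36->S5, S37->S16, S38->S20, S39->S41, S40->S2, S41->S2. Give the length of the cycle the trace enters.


Trace from S0 until a state repeats:
  S0 -> S5 -> S12 -> S14 -> S37 -> S16 -> S5
S5 first seen at step 1, revisited at step 6.
Cycle length = 6 - 1 = 5

5


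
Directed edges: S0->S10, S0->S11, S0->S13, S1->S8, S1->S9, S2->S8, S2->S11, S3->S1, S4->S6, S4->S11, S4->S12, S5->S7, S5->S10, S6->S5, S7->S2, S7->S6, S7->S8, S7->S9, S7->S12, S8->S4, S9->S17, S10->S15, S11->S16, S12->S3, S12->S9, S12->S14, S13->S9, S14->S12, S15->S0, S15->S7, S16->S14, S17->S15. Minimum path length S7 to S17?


BFS layer-by-layer from S7:
  dist 0: {S7}
  dist 1: {S2, S6, S8, S9, S12}
  dist 2: {S3, S4, S5, S11, S14, S17}
  -> S17 reached at distance 2
Shortest path length = 2

2


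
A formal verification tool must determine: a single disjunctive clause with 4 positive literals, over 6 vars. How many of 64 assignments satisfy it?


Step 1: Total=2^6=64
Step 2: Unsat when all 4 false: 2^2=4
Step 3: Sat=64-4=60

60


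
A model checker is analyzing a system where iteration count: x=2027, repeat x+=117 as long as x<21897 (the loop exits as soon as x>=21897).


Step 1: x goes from 2027 toward 21897 by 117; the body runs while x<21897, so iterations = ceil((bound-start)/step)
Step 2: Distance=19870
Step 3: ceil(19870/117)=170

170


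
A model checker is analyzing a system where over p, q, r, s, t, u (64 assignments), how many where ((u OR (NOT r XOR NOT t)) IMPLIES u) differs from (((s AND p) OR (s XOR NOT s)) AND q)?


F1 = ((u OR (NOT r XOR NOT t)) IMPLIES u)
F2 = (((s AND p) OR (s XOR NOT s)) AND q)
Evaluate both on each of 64 rows (bits = p,q,r,s,t,u):
  row 0 [000000]: F1=1 F2=0 (differ) -> 1
  row 1 [000001]: F1=1 F2=0 (differ) -> 1
  row 2 [000010]: F1=0 F2=0 -> 0
  row 3 [000011]: F1=1 F2=0 (differ) -> 1
  row 4 [000100]: F1=1 F2=0 (differ) -> 1
  (every remaining row is evaluated the same way; all 64 results are listed next)
Full result column, 8 rows per line (p,q,r fixed per line; s,t,u runs 000..111 left to right):
  rows 0-7 [p,q,r=000]: 11011101  (ones: 6)
  rows 8-15 [p,q,r=001]: 01110111  (ones: 6)
  rows 16-23 [p,q,r=010]: 00100010  (ones: 2)
  rows 24-31 [p,q,r=011]: 10001000  (ones: 2)
  rows 32-39 [p,q,r=100]: 11011101  (ones: 6)
  rows 40-47 [p,q,r=101]: 01110111  (ones: 6)
  rows 48-55 [p,q,r=110]: 00100010  (ones: 2)
  rows 56-63 [p,q,r=111]: 10001000  (ones: 2)
Disagreements = 6+6+2+2+6+6+2+2 = 32

32


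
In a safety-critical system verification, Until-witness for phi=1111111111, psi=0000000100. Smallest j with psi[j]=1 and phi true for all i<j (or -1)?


(phi U psi) at 0: need smallest j with psi[j]=1 and phi[i]=1 for all i in [0,j).
Scan from step 0:
  step 0: phi=1, psi=0 -> continue
  step 1: phi=1, psi=0 -> continue
  step 2: phi=1, psi=0 -> continue
  step 3: phi=1, psi=0 -> continue
  step 7: psi=1 and phi held for [0,7) -> witness found
Witness step = 7

7


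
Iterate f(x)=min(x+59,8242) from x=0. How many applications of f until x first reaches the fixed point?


Step 1: x=0, cap=8242, increment=59
Step 2: x grows by 59 each step until capped at 8242; fixed point is x=8242
Step 3: iterations = ceil(8242/59) = 140

140


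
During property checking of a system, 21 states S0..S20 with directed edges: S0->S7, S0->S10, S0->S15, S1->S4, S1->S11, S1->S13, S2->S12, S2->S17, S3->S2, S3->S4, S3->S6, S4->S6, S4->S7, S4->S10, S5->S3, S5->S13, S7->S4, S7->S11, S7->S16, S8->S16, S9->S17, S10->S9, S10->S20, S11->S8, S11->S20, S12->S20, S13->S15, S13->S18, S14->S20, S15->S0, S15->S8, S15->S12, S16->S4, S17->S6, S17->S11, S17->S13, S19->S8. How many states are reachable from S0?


BFS from S0:
  layer 0: {S0}
  layer 1: {S7, S10, S15}
  layer 2: {S4, S8, S9, S11, S12, S16, S20}
  layer 3: {S6, S17}
  layer 4: {S13}
  layer 5: {S18}
Reachable set: {S0, S4, S6, S7, S8, S9, S10, S11, S12, S13, S15, S16, S17, S18, S20}
Count = 15

15


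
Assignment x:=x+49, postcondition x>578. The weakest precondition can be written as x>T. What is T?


Formula: wp(x:=E, P) = P[E/x] (substitute E for x in postcondition)
Step 1: Postcondition: x>578
Step 2: Substitute x+49 for x: x+49>578
Step 3: Solve for x: x > 578-49 = 529

529


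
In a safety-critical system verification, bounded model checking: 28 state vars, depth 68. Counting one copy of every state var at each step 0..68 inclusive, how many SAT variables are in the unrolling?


BMC unrolls to depth k, creating one copy of each state var for steps 0..k.
Step count = 68 + 1 = 69 (steps 0 through 68)
Vars per step = 28
Total = 28 * 69 = 1932

1932


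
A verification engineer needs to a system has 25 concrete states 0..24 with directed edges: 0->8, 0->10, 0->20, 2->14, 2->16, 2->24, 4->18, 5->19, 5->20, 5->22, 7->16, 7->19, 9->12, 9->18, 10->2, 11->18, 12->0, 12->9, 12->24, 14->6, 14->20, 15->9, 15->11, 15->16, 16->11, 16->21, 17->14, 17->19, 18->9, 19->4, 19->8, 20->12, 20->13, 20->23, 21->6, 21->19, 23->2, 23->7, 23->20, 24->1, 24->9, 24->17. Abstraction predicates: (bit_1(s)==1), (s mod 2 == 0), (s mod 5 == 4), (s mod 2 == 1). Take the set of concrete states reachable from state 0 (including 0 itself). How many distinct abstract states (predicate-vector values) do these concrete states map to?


BFS from 0:
Concrete reachable: {0, 1, 2, 4, 6, 7, 8, 9, 10, 11, 12, 13, 14, 16, 17, 18, 19, 20, 21, 23, 24}
Abstract via predicates (bit_1(s)==1), (s mod 2 == 0), (s mod 5 == 4), (s mod 2 == 1):
  (0,0,0,1) <- {1, 13, 17, 21}
  (0,0,1,1) <- {9}
  (0,1,0,0) <- {0, 8, 12, 16, 20}
  (0,1,1,0) <- {4, 24}
  (1,0,0,1) <- {7, 11, 23}
  (1,0,1,1) <- {19}
  (1,1,0,0) <- {2, 6, 10, 18}
  (1,1,1,0) <- {14}
Distinct abstract states = 8

8


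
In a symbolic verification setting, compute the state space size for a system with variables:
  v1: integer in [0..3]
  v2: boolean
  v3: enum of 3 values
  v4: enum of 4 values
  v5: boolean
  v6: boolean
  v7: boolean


State space = product of domain sizes of all variables.
Domain sizes:
  v1 (integer in [0..3]): 4
  v2 (boolean): 2
  v3 (enum of 3 values): 3
  v4 (enum of 4 values): 4
  v5 (boolean): 2
  v6 (boolean): 2
  v7 (boolean): 2
Product = 4 * 2 * 3 * 4 * 2 * 2 * 2 = 768

768


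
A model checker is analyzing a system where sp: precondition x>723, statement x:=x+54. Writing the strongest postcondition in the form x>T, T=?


Formula: sp(P, x:=E) = exists old_x. (x = E[old_x/x]) AND P[old_x/x] (old_x is the value of x before the assignment; eliminate old_x by solving x = E[old_x/x] for old_x)
Step 1: Precondition P: x>723, i.e. old_x > 723
Step 2: Assignment gives x = old_x + 54, so old_x = x - 54
Step 3: Substitute into P: x - 54 > 723
Step 4: Simplify: x > 723+54 = 777

777


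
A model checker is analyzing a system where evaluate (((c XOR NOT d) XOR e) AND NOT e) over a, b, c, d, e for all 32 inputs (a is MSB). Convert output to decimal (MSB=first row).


Formula: (((c XOR NOT d) XOR e) AND NOT e) over a, b, c, d, e (32 rows)
Evaluate each row (bits = a,b,c,d,e, MSB first):
  row 0 [00000]: (((0 XOR NOT 0) XOR 0) AND NOT 0) -> 1
  row 1 [00001]: (((0 XOR NOT 0) XOR 1) AND NOT 1) -> 0
  row 2 [00010]: (((0 XOR NOT 1) XOR 0) AND NOT 0) -> 0
  row 3 [00011]: (((0 XOR NOT 1) XOR 1) AND NOT 1) -> 0
  row 4 [00100]: (((1 XOR NOT 0) XOR 0) AND NOT 0) -> 0
  row 5 [00101]: (((1 XOR NOT 0) XOR 1) AND NOT 1) -> 0
  row 6 [00110]: (((1 XOR NOT 1) XOR 0) AND NOT 0) -> 1
  row 7 [00111]: (((1 XOR NOT 1) XOR 1) AND NOT 1) -> 0
  row 8 [01000]: (((0 XOR NOT 0) XOR 0) AND NOT 0) -> 1
  row 9 [01001]: (((0 XOR NOT 0) XOR 1) AND NOT 1) -> 0
  row 10 [01010]: (((0 XOR NOT 1) XOR 0) AND NOT 0) -> 0
  row 11 [01011]: (((0 XOR NOT 1) XOR 1) AND NOT 1) -> 0
  row 12 [01100]: (((1 XOR NOT 0) XOR 0) AND NOT 0) -> 0
  row 13 [01101]: (((1 XOR NOT 0) XOR 1) AND NOT 1) -> 0
  row 14 [01110]: (((1 XOR NOT 1) XOR 0) AND NOT 0) -> 1
  row 15 [01111]: (((1 XOR NOT 1) XOR 1) AND NOT 1) -> 0
  row 16 [10000]: (((0 XOR NOT 0) XOR 0) AND NOT 0) -> 1
  row 17 [10001]: (((0 XOR NOT 0) XOR 1) AND NOT 1) -> 0
  row 18 [10010]: (((0 XOR NOT 1) XOR 0) AND NOT 0) -> 0
  row 19 [10011]: (((0 XOR NOT 1) XOR 1) AND NOT 1) -> 0
  row 20 [10100]: (((1 XOR NOT 0) XOR 0) AND NOT 0) -> 0
  row 21 [10101]: (((1 XOR NOT 0) XOR 1) AND NOT 1) -> 0
  row 22 [10110]: (((1 XOR NOT 1) XOR 0) AND NOT 0) -> 1
  row 23 [10111]: (((1 XOR NOT 1) XOR 1) AND NOT 1) -> 0
  row 24 [11000]: (((0 XOR NOT 0) XOR 0) AND NOT 0) -> 1
  row 25 [11001]: (((0 XOR NOT 0) XOR 1) AND NOT 1) -> 0
  row 26 [11010]: (((0 XOR NOT 1) XOR 0) AND NOT 0) -> 0
  row 27 [11011]: (((0 XOR NOT 1) XOR 1) AND NOT 1) -> 0
  row 28 [11100]: (((1 XOR NOT 0) XOR 0) AND NOT 0) -> 0
  row 29 [11101]: (((1 XOR NOT 0) XOR 1) AND NOT 1) -> 0
  row 30 [11110]: (((1 XOR NOT 1) XOR 0) AND NOT 0) -> 1
  row 31 [11111]: (((1 XOR NOT 1) XOR 1) AND NOT 1) -> 0
Full result column, 4 rows per line (a,b,c fixed per line; d,e runs 00..11 left to right):
  rows 0-3 [a,b,c=000]: 1000  = hex 8
  rows 4-7 [a,b,c=001]: 0010  = hex 2
  rows 8-11 [a,b,c=010]: 1000  = hex 8
  rows 12-15 [a,b,c=011]: 0010  = hex 2
  rows 16-19 [a,b,c=100]: 1000  = hex 8
  rows 20-23 [a,b,c=101]: 0010  = hex 2
  rows 24-27 [a,b,c=110]: 1000  = hex 8
  rows 28-31 [a,b,c=111]: 0010  = hex 2
Output column (row 0 .. row 31) = 10000010100000101000001010000010
Output column grouped in 4s = 1000 0010 1000 0010 1000 0010 1000 0010 = 0x82828282
Convert to decimal digit by digit (value = value*16 + digit):
  8 -> 8
  8*16 + 2 = 130
  130*16 + 8 = 2088
  2088*16 + 2 = 33410
  33410*16 + 8 = 534568
  534568*16 + 2 = 8553090
  8553090*16 + 8 = 136849448
  136849448*16 + 2 = 2189591170
Decimal = 2189591170

2189591170
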